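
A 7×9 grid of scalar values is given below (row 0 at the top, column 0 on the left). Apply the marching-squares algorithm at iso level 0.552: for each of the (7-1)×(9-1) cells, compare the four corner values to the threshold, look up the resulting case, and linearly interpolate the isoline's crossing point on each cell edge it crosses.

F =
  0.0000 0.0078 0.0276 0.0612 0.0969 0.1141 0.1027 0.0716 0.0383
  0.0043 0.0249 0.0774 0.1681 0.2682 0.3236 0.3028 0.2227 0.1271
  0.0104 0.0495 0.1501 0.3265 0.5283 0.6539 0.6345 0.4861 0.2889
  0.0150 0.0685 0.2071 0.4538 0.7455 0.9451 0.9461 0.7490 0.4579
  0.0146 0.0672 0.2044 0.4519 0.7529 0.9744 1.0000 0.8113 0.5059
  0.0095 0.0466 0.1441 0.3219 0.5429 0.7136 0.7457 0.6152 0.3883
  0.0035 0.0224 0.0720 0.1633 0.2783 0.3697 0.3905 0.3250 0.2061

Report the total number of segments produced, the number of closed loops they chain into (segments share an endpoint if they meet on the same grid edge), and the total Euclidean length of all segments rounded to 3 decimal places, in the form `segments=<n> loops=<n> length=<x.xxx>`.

segments=16 loops=1 length=13.194

cell (1,4): code 0100 → (1.691,5.000)–(2.000,4.189)
cell (1,5): code 1100 → (1.751,6.000)–(1.691,5.000)
cell (1,6): code 1000 → (2.000,6.556)–(1.751,6.000)
cell (2,3): code 0100 → (2.109,4.000)–(3.000,3.337)
cell (2,4): code 1110 → (2.000,4.189)–(2.109,4.000)
cell (2,6): code 1101 → (2.251,7.000)–(2.000,6.556)
cell (2,7): code 1000 → (3.000,7.677)–(2.251,7.000)
cell (3,3): code 0110 → (3.000,3.337)–(4.000,3.333)
cell (3,7): code 1001 → (4.000,7.849)–(3.000,7.677)
cell (4,3): code 0010 → (4.000,3.333)–(4.957,4.000)
cell (4,4): code 0111 → (4.957,4.000)–(5.000,4.053)
cell (4,7): code 1001 → (5.000,7.279)–(4.000,7.849)
cell (5,4): code 0010 → (5.000,4.053)–(5.470,5.000)
cell (5,5): code 0011 → (5.470,5.000)–(5.545,6.000)
cell (5,6): code 0011 → (5.545,6.000)–(5.218,7.000)
cell (5,7): code 0001 → (5.218,7.000)–(5.000,7.279)
total: 16 segments, chained into 1 closed loop(s), length Σ = 13.193937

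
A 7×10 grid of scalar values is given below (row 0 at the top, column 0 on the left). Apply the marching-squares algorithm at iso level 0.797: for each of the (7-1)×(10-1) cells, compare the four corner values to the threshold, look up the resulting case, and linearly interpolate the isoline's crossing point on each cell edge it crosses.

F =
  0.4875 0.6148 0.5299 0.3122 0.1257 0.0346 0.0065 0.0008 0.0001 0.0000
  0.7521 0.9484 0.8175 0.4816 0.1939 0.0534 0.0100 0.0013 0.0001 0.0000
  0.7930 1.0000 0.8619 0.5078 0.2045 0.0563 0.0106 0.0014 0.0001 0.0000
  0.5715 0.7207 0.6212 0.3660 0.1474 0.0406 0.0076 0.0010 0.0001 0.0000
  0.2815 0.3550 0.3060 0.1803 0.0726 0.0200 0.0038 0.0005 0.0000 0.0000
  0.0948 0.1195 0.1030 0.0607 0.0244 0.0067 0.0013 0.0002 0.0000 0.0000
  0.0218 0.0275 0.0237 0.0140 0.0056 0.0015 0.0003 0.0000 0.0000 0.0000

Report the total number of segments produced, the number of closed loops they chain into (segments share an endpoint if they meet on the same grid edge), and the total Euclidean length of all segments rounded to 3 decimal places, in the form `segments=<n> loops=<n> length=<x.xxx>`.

cell (0,0): code 0100 → (0.546,1.000)–(1.000,0.229)
cell (0,1): code 1100 → (0.929,2.000)–(0.546,1.000)
cell (0,2): code 1000 → (1.000,2.061)–(0.929,2.000)
cell (1,0): code 0110 → (1.000,0.229)–(2.000,0.019)
cell (1,2): code 1001 → (2.000,2.183)–(1.000,2.061)
cell (2,0): code 0010 → (2.000,0.019)–(2.727,1.000)
cell (2,1): code 0011 → (2.727,1.000)–(2.270,2.000)
cell (2,2): code 0001 → (2.270,2.000)–(2.000,2.183)
total: 8 segments, chained into 1 closed loop(s), length Σ = 6.734768

segments=8 loops=1 length=6.735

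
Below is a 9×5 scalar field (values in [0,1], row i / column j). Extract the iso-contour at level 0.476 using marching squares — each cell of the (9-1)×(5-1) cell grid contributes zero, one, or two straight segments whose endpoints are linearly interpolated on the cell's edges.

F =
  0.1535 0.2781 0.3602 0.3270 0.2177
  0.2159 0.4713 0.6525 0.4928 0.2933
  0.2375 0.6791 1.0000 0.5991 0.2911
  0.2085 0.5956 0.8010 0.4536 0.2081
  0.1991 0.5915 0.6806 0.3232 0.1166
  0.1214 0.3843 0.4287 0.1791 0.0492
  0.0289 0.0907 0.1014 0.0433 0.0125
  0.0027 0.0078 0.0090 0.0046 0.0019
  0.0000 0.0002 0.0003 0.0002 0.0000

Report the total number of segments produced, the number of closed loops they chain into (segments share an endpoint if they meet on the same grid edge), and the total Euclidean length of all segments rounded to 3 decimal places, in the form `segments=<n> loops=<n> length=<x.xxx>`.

cell (0,1): code 0100 → (0.396,2.000)–(1.000,1.026)
cell (0,2): code 1100 → (0.899,3.000)–(0.396,2.000)
cell (0,3): code 1000 → (1.000,3.084)–(0.899,3.000)
cell (1,0): code 0100 → (1.023,1.000)–(2.000,0.540)
cell (1,1): code 1110 → (1.000,1.026)–(1.023,1.000)
cell (1,3): code 1001 → (2.000,3.400)–(1.000,3.084)
cell (2,0): code 0110 → (2.000,0.540)–(3.000,0.691)
cell (2,2): code 1011 → (3.000,2.936)–(2.846,3.000)
cell (2,3): code 0001 → (2.846,3.000)–(2.000,3.400)
cell (3,0): code 0110 → (3.000,0.691)–(4.000,0.706)
cell (3,2): code 1001 → (4.000,2.572)–(3.000,2.936)
cell (4,0): code 0010 → (4.000,0.706)–(4.557,1.000)
cell (4,1): code 0011 → (4.557,1.000)–(4.812,2.000)
cell (4,2): code 0001 → (4.812,2.000)–(4.000,2.572)
total: 14 segments, chained into 1 closed loop(s), length Σ = 11.394058

segments=14 loops=1 length=11.394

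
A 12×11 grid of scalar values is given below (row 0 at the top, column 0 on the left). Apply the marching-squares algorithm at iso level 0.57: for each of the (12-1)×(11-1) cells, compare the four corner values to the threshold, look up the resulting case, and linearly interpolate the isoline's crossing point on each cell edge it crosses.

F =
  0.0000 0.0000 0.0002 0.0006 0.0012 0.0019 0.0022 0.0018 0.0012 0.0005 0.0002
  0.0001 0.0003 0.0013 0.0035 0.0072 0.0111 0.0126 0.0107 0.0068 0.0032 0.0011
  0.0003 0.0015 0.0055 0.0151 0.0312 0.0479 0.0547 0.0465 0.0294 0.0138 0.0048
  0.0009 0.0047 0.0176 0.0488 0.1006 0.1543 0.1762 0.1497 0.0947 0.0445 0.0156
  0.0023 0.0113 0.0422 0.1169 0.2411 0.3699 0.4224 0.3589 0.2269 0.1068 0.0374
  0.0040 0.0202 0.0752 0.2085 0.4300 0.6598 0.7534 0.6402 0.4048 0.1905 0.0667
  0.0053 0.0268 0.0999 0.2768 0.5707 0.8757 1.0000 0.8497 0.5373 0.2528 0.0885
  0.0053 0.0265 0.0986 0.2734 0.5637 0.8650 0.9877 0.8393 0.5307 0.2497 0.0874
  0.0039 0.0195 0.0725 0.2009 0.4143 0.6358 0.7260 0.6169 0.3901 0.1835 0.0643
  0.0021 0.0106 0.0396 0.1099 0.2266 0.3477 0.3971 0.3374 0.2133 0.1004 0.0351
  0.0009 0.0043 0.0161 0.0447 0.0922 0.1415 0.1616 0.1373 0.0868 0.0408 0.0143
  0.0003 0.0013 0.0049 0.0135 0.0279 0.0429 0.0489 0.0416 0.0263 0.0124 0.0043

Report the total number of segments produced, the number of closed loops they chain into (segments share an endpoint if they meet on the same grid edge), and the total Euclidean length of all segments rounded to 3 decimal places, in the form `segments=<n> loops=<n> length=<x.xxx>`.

segments=16 loops=1 length=12.428

cell (4,4): code 0100 → (4.690,5.000)–(5.000,4.609)
cell (4,5): code 1100 → (4.446,6.000)–(4.690,5.000)
cell (4,6): code 1100 → (4.750,7.000)–(4.446,6.000)
cell (4,7): code 1000 → (5.000,7.298)–(4.750,7.000)
cell (5,3): code 0100 → (5.995,4.000)–(6.000,3.998)
cell (5,4): code 1110 → (5.000,4.609)–(5.995,4.000)
cell (5,7): code 1001 → (6.000,7.895)–(5.000,7.298)
cell (6,3): code 0010 → (6.000,3.998)–(6.100,4.000)
cell (6,4): code 0111 → (6.100,4.000)–(7.000,4.021)
cell (6,7): code 1001 → (7.000,7.873)–(6.000,7.895)
cell (7,4): code 0110 → (7.000,4.021)–(8.000,4.703)
cell (7,7): code 1001 → (8.000,7.207)–(7.000,7.873)
cell (8,4): code 0010 → (8.000,4.703)–(8.228,5.000)
cell (8,5): code 0011 → (8.228,5.000)–(8.474,6.000)
cell (8,6): code 0011 → (8.474,6.000)–(8.168,7.000)
cell (8,7): code 0001 → (8.168,7.000)–(8.000,7.207)
total: 16 segments, chained into 1 closed loop(s), length Σ = 12.428308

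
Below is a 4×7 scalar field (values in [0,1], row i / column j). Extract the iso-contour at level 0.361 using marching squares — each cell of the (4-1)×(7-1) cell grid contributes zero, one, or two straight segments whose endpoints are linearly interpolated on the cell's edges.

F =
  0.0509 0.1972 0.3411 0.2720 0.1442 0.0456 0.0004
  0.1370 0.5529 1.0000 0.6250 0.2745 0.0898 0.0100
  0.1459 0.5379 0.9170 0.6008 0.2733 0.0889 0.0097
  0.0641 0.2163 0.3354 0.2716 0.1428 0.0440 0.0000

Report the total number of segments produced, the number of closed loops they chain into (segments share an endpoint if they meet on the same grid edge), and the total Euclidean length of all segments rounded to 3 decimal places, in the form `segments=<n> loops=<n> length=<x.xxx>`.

cell (0,0): code 0100 → (0.461,1.000)–(1.000,0.539)
cell (0,1): code 1100 → (0.030,2.000)–(0.461,1.000)
cell (0,2): code 1100 → (0.252,3.000)–(0.030,2.000)
cell (0,3): code 1000 → (1.000,3.753)–(0.252,3.000)
cell (1,0): code 0110 → (1.000,0.539)–(2.000,0.549)
cell (1,3): code 1001 → (2.000,3.732)–(1.000,3.753)
cell (2,0): code 0010 → (2.000,0.549)–(2.550,1.000)
cell (2,1): code 0011 → (2.550,1.000)–(2.956,2.000)
cell (2,2): code 0011 → (2.956,2.000)–(2.728,3.000)
cell (2,3): code 0001 → (2.728,3.000)–(2.000,3.732)
total: 10 segments, chained into 1 closed loop(s), length Σ = 9.733719

segments=10 loops=1 length=9.734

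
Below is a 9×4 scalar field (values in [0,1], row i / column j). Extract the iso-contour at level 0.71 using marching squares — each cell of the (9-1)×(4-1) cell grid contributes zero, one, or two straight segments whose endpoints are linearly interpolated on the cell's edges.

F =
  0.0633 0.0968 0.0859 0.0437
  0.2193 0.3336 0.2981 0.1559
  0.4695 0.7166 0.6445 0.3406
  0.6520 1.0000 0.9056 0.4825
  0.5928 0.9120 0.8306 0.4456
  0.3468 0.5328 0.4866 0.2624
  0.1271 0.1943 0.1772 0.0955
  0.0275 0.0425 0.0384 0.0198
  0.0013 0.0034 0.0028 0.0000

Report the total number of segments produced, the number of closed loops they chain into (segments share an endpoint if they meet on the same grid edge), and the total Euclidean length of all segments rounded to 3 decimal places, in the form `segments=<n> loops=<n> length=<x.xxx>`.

segments=10 loops=1 length=7.577

cell (1,0): code 0100 → (1.983,1.000)–(2.000,0.973)
cell (1,1): code 1000 → (2.000,1.092)–(1.983,1.000)
cell (2,0): code 0110 → (2.000,0.973)–(3.000,0.167)
cell (2,1): code 1101 → (2.251,2.000)–(2.000,1.092)
cell (2,2): code 1000 → (3.000,2.462)–(2.251,2.000)
cell (3,0): code 0110 → (3.000,0.167)–(4.000,0.367)
cell (3,2): code 1001 → (4.000,2.313)–(3.000,2.462)
cell (4,0): code 0010 → (4.000,0.367)–(4.533,1.000)
cell (4,1): code 0011 → (4.533,1.000)–(4.351,2.000)
cell (4,2): code 0001 → (4.351,2.000)–(4.000,2.313)
total: 10 segments, chained into 1 closed loop(s), length Σ = 7.577198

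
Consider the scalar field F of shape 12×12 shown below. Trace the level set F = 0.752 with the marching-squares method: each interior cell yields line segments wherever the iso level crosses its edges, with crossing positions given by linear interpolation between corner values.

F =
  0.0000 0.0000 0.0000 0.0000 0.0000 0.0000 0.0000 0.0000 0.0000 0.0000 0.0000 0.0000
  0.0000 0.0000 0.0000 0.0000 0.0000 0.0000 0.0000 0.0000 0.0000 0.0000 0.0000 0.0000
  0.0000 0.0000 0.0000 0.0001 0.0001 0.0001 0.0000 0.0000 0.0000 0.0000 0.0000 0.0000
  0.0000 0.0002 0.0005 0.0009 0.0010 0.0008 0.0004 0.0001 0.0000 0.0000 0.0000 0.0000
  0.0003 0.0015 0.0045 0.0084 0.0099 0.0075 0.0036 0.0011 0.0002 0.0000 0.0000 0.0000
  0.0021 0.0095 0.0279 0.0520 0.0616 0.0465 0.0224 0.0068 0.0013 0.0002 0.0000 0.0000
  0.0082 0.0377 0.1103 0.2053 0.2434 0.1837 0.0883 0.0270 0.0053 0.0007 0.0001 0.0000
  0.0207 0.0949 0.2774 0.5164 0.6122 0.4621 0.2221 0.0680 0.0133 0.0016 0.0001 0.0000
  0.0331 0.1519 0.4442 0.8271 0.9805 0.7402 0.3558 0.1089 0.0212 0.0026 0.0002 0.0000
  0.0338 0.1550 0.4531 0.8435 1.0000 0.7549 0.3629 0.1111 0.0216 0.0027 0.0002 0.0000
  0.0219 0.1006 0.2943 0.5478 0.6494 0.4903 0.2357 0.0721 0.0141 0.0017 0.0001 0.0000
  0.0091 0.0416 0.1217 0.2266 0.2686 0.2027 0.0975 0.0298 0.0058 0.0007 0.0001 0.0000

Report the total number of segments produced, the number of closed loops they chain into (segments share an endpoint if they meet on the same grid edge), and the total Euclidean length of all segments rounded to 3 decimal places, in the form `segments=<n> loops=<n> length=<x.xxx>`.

cell (7,2): code 0100 → (7.758,3.000)–(8.000,2.804)
cell (7,3): code 1100 → (7.380,4.000)–(7.758,3.000)
cell (7,4): code 1000 → (8.000,4.951)–(7.380,4.000)
cell (8,2): code 0110 → (8.000,2.804)–(9.000,2.766)
cell (8,4): code 1101 → (8.803,5.000)–(8.000,4.951)
cell (8,5): code 1000 → (9.000,5.007)–(8.803,5.000)
cell (9,2): code 0010 → (9.000,2.766)–(9.309,3.000)
cell (9,3): code 0011 → (9.309,3.000)–(9.707,4.000)
cell (9,4): code 0011 → (9.707,4.000)–(9.011,5.000)
cell (9,5): code 0001 → (9.011,5.000)–(9.000,5.007)
total: 10 segments, chained into 1 closed loop(s), length Σ = 7.214607

segments=10 loops=1 length=7.215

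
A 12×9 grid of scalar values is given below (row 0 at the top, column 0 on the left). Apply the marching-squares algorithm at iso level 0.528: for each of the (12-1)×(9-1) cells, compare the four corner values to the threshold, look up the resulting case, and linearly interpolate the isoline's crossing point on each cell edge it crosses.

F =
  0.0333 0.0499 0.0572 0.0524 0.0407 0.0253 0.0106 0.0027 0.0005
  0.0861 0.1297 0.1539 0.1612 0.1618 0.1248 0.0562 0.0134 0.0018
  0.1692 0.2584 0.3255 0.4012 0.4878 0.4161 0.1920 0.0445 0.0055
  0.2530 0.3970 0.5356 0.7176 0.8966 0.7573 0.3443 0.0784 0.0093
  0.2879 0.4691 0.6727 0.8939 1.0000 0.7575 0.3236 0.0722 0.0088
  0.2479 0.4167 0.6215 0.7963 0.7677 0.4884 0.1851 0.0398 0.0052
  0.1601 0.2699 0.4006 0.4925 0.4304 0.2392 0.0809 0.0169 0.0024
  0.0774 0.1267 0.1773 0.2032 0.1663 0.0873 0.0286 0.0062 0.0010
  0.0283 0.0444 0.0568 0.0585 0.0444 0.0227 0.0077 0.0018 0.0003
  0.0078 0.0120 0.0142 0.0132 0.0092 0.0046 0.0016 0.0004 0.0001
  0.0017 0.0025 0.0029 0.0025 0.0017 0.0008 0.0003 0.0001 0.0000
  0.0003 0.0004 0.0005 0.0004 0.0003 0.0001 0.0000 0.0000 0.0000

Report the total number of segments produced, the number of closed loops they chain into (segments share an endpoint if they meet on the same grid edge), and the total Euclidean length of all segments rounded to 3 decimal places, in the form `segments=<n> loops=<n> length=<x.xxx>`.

cell (2,1): code 0100 → (2.964,2.000)–(3.000,1.945)
cell (2,2): code 1100 → (2.401,3.000)–(2.964,2.000)
cell (2,3): code 1100 → (2.098,4.000)–(2.401,3.000)
cell (2,4): code 1100 → (2.328,5.000)–(2.098,4.000)
cell (2,5): code 1000 → (3.000,5.555)–(2.328,5.000)
cell (3,1): code 0110 → (3.000,1.945)–(4.000,1.289)
cell (3,5): code 1001 → (4.000,5.529)–(3.000,5.555)
cell (4,1): code 0110 → (4.000,1.289)–(5.000,1.543)
cell (4,4): code 1011 → (5.000,4.858)–(4.853,5.000)
cell (4,5): code 0001 → (4.853,5.000)–(4.000,5.529)
cell (5,1): code 0010 → (5.000,1.543)–(5.423,2.000)
cell (5,2): code 0011 → (5.423,2.000)–(5.883,3.000)
cell (5,3): code 0011 → (5.883,3.000)–(5.711,4.000)
cell (5,4): code 0001 → (5.711,4.000)–(5.000,4.858)
total: 14 segments, chained into 1 closed loop(s), length Σ = 12.443976

segments=14 loops=1 length=12.444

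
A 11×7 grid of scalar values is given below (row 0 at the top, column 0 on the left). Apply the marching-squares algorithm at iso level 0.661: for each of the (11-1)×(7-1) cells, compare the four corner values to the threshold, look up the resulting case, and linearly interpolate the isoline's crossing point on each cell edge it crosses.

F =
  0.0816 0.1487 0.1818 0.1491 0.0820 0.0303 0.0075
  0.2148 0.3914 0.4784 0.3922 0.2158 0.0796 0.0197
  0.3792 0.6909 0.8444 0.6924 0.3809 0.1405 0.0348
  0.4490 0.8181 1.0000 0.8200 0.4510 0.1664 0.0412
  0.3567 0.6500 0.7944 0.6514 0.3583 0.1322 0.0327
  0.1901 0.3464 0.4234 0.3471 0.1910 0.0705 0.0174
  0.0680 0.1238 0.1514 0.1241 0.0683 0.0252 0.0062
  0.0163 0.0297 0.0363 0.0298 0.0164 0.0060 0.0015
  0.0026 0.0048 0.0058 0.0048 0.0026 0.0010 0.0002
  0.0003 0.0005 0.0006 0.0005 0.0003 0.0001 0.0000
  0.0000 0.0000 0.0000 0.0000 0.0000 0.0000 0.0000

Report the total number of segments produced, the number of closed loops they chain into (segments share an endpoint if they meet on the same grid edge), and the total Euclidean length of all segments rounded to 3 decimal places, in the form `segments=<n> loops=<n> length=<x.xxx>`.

segments=12 loops=1 length=8.786

cell (1,0): code 0100 → (1.900,1.000)–(2.000,0.904)
cell (1,1): code 1100 → (1.499,2.000)–(1.900,1.000)
cell (1,2): code 1100 → (1.895,3.000)–(1.499,2.000)
cell (1,3): code 1000 → (2.000,3.101)–(1.895,3.000)
cell (2,0): code 0110 → (2.000,0.904)–(3.000,0.574)
cell (2,3): code 1001 → (3.000,3.431)–(2.000,3.101)
cell (3,0): code 0010 → (3.000,0.574)–(3.935,1.000)
cell (3,1): code 0111 → (3.935,1.000)–(4.000,1.076)
cell (3,2): code 1011 → (4.000,2.933)–(3.943,3.000)
cell (3,3): code 0001 → (3.943,3.000)–(3.000,3.431)
cell (4,1): code 0010 → (4.000,1.076)–(4.360,2.000)
cell (4,2): code 0001 → (4.360,2.000)–(4.000,2.933)
total: 12 segments, chained into 1 closed loop(s), length Σ = 8.786283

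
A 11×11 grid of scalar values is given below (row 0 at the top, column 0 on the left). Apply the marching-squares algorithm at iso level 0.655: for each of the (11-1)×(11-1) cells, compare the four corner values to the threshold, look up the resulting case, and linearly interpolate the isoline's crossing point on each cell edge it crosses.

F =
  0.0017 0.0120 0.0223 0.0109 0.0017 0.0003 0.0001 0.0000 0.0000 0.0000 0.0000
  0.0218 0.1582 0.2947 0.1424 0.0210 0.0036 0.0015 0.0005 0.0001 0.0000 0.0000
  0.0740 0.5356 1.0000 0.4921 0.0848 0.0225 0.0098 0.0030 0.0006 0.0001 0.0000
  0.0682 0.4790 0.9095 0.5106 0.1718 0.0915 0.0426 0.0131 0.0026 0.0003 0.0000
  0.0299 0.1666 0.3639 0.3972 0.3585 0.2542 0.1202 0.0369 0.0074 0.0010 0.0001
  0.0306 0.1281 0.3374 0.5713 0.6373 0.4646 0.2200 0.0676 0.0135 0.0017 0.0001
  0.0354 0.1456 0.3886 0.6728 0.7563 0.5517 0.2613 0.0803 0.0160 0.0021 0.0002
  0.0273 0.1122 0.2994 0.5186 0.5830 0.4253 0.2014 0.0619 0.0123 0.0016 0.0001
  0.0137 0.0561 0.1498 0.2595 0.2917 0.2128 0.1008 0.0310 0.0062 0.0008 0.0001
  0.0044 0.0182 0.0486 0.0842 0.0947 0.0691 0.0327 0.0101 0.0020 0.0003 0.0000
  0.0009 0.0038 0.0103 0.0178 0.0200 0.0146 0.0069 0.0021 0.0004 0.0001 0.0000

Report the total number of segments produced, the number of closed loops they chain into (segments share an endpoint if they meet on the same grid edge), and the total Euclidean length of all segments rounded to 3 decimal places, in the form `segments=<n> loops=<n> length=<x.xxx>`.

cell (1,1): code 0100 → (1.511,2.000)–(2.000,1.257)
cell (1,2): code 1000 → (2.000,2.679)–(1.511,2.000)
cell (2,1): code 0110 → (2.000,1.257)–(3.000,1.409)
cell (2,2): code 1001 → (3.000,2.638)–(2.000,2.679)
cell (3,1): code 0010 → (3.000,1.409)–(3.466,2.000)
cell (3,2): code 0001 → (3.466,2.000)–(3.000,2.638)
cell (5,2): code 0100 → (5.825,3.000)–(6.000,2.937)
cell (5,3): code 1100 → (5.149,4.000)–(5.825,3.000)
cell (5,4): code 1000 → (6.000,4.495)–(5.149,4.000)
cell (6,2): code 0010 → (6.000,2.937)–(6.115,3.000)
cell (6,3): code 0011 → (6.115,3.000)–(6.585,4.000)
cell (6,4): code 0001 → (6.585,4.000)–(6.000,4.495)
total: 12 segments, chained into 2 closed loop(s), length Σ = 9.662127

segments=12 loops=2 length=9.662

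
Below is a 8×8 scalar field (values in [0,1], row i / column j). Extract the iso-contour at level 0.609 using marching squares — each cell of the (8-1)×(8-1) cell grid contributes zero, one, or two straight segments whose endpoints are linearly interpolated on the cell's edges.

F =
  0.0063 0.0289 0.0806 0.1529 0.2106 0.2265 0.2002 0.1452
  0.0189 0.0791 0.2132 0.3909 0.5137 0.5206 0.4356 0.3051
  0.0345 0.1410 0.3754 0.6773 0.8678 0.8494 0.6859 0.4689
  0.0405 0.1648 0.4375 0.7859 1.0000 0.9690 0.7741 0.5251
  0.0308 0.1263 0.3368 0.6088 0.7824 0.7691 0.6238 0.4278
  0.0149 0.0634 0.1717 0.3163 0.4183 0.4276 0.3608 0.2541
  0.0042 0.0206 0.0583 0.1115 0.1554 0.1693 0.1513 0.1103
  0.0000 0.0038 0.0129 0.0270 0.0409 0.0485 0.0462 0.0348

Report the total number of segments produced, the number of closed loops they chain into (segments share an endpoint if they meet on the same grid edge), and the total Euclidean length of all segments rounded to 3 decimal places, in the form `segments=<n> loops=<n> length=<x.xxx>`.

cell (1,2): code 0100 → (1.762,3.000)–(2.000,2.774)
cell (1,3): code 1100 → (1.269,4.000)–(1.762,3.000)
cell (1,4): code 1100 → (1.269,5.000)–(1.269,4.000)
cell (1,5): code 1100 → (1.693,6.000)–(1.269,5.000)
cell (1,6): code 1000 → (2.000,6.354)–(1.693,6.000)
cell (2,2): code 0110 → (2.000,2.774)–(3.000,2.492)
cell (2,6): code 1001 → (3.000,6.663)–(2.000,6.354)
cell (3,2): code 0010 → (3.000,2.492)–(3.999,3.000)
cell (3,3): code 0111 → (3.999,3.000)–(4.000,3.001)
cell (3,6): code 1001 → (4.000,6.076)–(3.000,6.663)
cell (4,3): code 0010 → (4.000,3.001)–(4.476,4.000)
cell (4,4): code 0011 → (4.476,4.000)–(4.469,5.000)
cell (4,5): code 0011 → (4.469,5.000)–(4.056,6.000)
cell (4,6): code 0001 → (4.056,6.000)–(4.000,6.076)
total: 14 segments, chained into 1 closed loop(s), length Σ = 11.648432

segments=14 loops=1 length=11.648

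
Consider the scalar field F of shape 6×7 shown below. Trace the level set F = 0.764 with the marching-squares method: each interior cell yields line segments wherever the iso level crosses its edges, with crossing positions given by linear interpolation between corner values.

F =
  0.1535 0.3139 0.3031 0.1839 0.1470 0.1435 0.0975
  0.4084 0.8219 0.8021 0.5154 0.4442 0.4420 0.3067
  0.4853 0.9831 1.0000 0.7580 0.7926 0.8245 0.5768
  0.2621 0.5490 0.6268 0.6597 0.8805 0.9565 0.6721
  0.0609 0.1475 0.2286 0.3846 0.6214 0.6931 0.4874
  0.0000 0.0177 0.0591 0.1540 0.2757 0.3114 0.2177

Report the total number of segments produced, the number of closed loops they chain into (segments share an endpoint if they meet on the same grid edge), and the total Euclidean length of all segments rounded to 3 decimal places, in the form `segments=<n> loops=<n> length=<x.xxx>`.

segments=16 loops=2 length=13.512

cell (0,0): code 0100 → (0.886,1.000)–(1.000,0.860)
cell (0,1): code 1100 → (0.924,2.000)–(0.886,1.000)
cell (0,2): code 1000 → (1.000,2.133)–(0.924,2.000)
cell (1,0): code 0110 → (1.000,0.860)–(2.000,0.560)
cell (1,2): code 1001 → (2.000,2.975)–(1.000,2.133)
cell (1,3): code 0100 → (1.918,4.000)–(2.000,3.173)
cell (1,4): code 1100 → (1.842,5.000)–(1.918,4.000)
cell (1,5): code 1000 → (2.000,5.244)–(1.842,5.000)
cell (2,0): code 0010 → (2.000,0.560)–(2.505,1.000)
cell (2,1): code 0011 → (2.505,1.000)–(2.632,2.000)
cell (2,2): code 0001 → (2.632,2.000)–(2.000,2.975)
cell (2,3): code 0110 → (2.000,3.173)–(3.000,3.472)
cell (2,5): code 1001 → (3.000,5.677)–(2.000,5.244)
cell (3,3): code 0010 → (3.000,3.472)–(3.450,4.000)
cell (3,4): code 0011 → (3.450,4.000)–(3.731,5.000)
cell (3,5): code 0001 → (3.731,5.000)–(3.000,5.677)
total: 16 segments, chained into 2 closed loop(s), length Σ = 13.512099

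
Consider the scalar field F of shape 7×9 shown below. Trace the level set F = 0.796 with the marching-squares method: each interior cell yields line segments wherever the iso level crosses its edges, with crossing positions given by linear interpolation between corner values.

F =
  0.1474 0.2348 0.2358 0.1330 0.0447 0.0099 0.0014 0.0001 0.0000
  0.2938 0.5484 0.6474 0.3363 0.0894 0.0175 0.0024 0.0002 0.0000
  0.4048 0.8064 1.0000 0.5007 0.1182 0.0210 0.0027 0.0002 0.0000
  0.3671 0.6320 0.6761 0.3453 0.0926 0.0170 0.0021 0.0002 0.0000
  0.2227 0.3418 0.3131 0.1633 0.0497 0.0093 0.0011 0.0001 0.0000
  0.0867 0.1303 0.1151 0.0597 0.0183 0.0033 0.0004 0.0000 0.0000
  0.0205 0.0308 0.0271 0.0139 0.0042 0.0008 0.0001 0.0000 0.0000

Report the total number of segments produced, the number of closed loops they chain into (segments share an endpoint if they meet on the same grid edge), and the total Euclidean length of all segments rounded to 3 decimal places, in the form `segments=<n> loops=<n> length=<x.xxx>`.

cell (1,0): code 0100 → (1.960,1.000)–(2.000,0.974)
cell (1,1): code 1100 → (1.421,2.000)–(1.960,1.000)
cell (1,2): code 1000 → (2.000,2.409)–(1.421,2.000)
cell (2,0): code 0010 → (2.000,0.974)–(2.060,1.000)
cell (2,1): code 0011 → (2.060,1.000)–(2.630,2.000)
cell (2,2): code 0001 → (2.630,2.000)–(2.000,2.409)
total: 6 segments, chained into 1 closed loop(s), length Σ = 3.858738

segments=6 loops=1 length=3.859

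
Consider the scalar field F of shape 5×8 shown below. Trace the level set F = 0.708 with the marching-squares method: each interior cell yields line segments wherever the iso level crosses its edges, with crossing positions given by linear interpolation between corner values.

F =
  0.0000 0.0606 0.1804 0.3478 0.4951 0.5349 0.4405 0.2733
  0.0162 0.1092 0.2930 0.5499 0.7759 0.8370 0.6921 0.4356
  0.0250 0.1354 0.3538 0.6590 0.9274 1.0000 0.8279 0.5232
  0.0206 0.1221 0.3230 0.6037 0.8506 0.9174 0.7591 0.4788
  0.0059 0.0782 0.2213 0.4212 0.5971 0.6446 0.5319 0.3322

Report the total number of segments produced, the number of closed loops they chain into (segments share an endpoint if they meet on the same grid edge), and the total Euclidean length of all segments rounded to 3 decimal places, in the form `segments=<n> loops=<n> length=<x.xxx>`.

cell (0,3): code 0100 → (0.758,4.000)–(1.000,3.700)
cell (0,4): code 1100 → (0.573,5.000)–(0.758,4.000)
cell (0,5): code 1000 → (1.000,5.890)–(0.573,5.000)
cell (1,3): code 0110 → (1.000,3.700)–(2.000,3.183)
cell (1,5): code 1101 → (1.117,6.000)–(1.000,5.890)
cell (1,6): code 1000 → (2.000,6.394)–(1.117,6.000)
cell (2,3): code 0110 → (2.000,3.183)–(3.000,3.422)
cell (2,6): code 1001 → (3.000,6.182)–(2.000,6.394)
cell (3,3): code 0010 → (3.000,3.422)–(3.563,4.000)
cell (3,4): code 0011 → (3.563,4.000)–(3.768,5.000)
cell (3,5): code 0011 → (3.768,5.000)–(3.225,6.000)
cell (3,6): code 0001 → (3.225,6.000)–(3.000,6.182)
total: 12 segments, chained into 1 closed loop(s), length Σ = 9.947639

segments=12 loops=1 length=9.948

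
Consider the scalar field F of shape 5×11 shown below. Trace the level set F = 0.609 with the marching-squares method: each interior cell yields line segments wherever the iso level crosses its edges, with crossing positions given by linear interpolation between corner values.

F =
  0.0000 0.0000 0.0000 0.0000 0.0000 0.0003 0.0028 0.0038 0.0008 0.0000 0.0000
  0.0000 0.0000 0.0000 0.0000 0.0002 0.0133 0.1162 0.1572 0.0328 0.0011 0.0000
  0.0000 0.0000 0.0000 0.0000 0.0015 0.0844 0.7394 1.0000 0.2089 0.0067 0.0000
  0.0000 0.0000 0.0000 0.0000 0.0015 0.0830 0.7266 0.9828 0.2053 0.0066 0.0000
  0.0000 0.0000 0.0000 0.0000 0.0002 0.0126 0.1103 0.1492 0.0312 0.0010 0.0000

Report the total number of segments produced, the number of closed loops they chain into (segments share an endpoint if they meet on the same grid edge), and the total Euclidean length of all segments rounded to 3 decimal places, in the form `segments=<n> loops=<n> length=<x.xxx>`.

segments=8 loops=1 length=5.953

cell (1,5): code 0100 → (1.791,6.000)–(2.000,5.801)
cell (1,6): code 1100 → (1.536,7.000)–(1.791,6.000)
cell (1,7): code 1000 → (2.000,7.494)–(1.536,7.000)
cell (2,5): code 0110 → (2.000,5.801)–(3.000,5.817)
cell (2,7): code 1001 → (3.000,7.481)–(2.000,7.494)
cell (3,5): code 0010 → (3.000,5.817)–(3.191,6.000)
cell (3,6): code 0011 → (3.191,6.000)–(3.448,7.000)
cell (3,7): code 0001 → (3.448,7.000)–(3.000,7.481)
total: 8 segments, chained into 1 closed loop(s), length Σ = 5.953114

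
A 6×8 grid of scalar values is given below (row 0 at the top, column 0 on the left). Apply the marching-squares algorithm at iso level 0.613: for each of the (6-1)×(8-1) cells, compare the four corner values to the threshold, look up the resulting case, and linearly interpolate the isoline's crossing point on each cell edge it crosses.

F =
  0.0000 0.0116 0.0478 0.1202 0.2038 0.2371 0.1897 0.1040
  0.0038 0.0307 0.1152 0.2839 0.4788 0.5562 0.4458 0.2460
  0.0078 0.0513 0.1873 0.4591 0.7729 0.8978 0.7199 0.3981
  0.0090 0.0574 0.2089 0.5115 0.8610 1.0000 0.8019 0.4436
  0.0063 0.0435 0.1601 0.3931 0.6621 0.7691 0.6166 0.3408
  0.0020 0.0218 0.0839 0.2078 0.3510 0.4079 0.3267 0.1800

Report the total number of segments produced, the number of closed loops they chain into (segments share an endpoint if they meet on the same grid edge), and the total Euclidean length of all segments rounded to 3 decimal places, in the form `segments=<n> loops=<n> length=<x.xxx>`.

segments=12 loops=1 length=10.067

cell (1,3): code 0100 → (1.456,4.000)–(2.000,3.490)
cell (1,4): code 1100 → (1.166,5.000)–(1.456,4.000)
cell (1,5): code 1100 → (1.610,6.000)–(1.166,5.000)
cell (1,6): code 1000 → (2.000,6.332)–(1.610,6.000)
cell (2,3): code 0110 → (2.000,3.490)–(3.000,3.290)
cell (2,6): code 1001 → (3.000,6.527)–(2.000,6.332)
cell (3,3): code 0110 → (3.000,3.290)–(4.000,3.817)
cell (3,6): code 1001 → (4.000,6.013)–(3.000,6.527)
cell (4,3): code 0010 → (4.000,3.817)–(4.158,4.000)
cell (4,4): code 0011 → (4.158,4.000)–(4.432,5.000)
cell (4,5): code 0011 → (4.432,5.000)–(4.012,6.000)
cell (4,6): code 0001 → (4.012,6.000)–(4.000,6.013)
total: 12 segments, chained into 1 closed loop(s), length Σ = 10.066959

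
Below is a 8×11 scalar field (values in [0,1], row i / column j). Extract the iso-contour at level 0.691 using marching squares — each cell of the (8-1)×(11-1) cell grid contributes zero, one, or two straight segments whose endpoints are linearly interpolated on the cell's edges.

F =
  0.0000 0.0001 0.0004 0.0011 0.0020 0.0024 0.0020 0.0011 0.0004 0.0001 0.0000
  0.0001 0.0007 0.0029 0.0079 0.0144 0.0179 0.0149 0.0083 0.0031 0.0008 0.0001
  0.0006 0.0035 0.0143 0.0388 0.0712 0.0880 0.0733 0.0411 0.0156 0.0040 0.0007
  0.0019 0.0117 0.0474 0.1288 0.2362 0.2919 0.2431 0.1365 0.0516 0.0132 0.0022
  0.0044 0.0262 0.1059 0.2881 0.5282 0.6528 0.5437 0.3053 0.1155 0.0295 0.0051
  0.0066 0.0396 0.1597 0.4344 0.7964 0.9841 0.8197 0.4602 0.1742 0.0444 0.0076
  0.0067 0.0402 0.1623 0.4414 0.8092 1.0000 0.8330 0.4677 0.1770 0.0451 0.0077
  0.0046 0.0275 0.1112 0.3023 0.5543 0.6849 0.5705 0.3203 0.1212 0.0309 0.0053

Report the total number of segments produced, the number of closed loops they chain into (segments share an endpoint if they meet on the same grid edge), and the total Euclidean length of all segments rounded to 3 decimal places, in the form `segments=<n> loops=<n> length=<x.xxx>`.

cell (4,3): code 0100 → (4.607,4.000)–(5.000,3.709)
cell (4,4): code 1100 → (4.115,5.000)–(4.607,4.000)
cell (4,5): code 1100 → (4.534,6.000)–(4.115,5.000)
cell (4,6): code 1000 → (5.000,6.358)–(4.534,6.000)
cell (5,3): code 0110 → (5.000,3.709)–(6.000,3.679)
cell (5,6): code 1001 → (6.000,6.389)–(5.000,6.358)
cell (6,3): code 0010 → (6.000,3.679)–(6.464,4.000)
cell (6,4): code 0011 → (6.464,4.000)–(6.981,5.000)
cell (6,5): code 0011 → (6.981,5.000)–(6.541,6.000)
cell (6,6): code 0001 → (6.541,6.000)–(6.000,6.389)
total: 10 segments, chained into 1 closed loop(s), length Σ = 8.724674

segments=10 loops=1 length=8.725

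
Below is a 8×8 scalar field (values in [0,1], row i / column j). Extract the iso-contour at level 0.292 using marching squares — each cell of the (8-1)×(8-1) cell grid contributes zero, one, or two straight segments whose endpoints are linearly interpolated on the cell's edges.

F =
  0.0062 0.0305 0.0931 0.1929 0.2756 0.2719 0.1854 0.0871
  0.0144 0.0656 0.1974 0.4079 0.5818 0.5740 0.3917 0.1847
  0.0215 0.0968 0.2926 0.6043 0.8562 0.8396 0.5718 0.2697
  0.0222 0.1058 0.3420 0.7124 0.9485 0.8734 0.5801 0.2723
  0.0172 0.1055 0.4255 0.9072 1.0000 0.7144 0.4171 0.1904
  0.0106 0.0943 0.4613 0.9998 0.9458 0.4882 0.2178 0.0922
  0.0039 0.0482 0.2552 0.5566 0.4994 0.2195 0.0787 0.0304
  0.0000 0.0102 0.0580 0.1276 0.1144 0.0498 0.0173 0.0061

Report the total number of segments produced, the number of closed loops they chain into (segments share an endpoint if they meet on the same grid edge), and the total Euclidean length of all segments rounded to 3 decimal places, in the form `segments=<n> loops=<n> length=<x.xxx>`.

segments=22 loops=1 length=18.788

cell (0,2): code 0100 → (0.461,3.000)–(1.000,2.449)
cell (0,3): code 1100 → (0.054,4.000)–(0.461,3.000)
cell (0,4): code 1100 → (0.067,5.000)–(0.054,4.000)
cell (0,5): code 1100 → (0.517,6.000)–(0.067,5.000)
cell (0,6): code 1000 → (1.000,6.482)–(0.517,6.000)
cell (1,1): code 0100 → (1.994,2.000)–(2.000,1.997)
cell (1,2): code 1110 → (1.000,2.449)–(1.994,2.000)
cell (1,6): code 1001 → (2.000,6.926)–(1.000,6.482)
cell (2,1): code 0110 → (2.000,1.997)–(3.000,1.788)
cell (2,6): code 1001 → (3.000,6.936)–(2.000,6.926)
cell (3,1): code 0110 → (3.000,1.788)–(4.000,1.583)
cell (3,6): code 1001 → (4.000,6.552)–(3.000,6.936)
cell (4,1): code 0110 → (4.000,1.583)–(5.000,1.539)
cell (4,5): code 1011 → (5.000,5.726)–(4.628,6.000)
cell (4,6): code 0001 → (4.628,6.000)–(4.000,6.552)
cell (5,1): code 0010 → (5.000,1.539)–(5.821,2.000)
cell (5,2): code 0111 → (5.821,2.000)–(6.000,2.122)
cell (5,4): code 1011 → (6.000,4.741)–(5.730,5.000)
cell (5,5): code 0001 → (5.730,5.000)–(5.000,5.726)
cell (6,2): code 0010 → (6.000,2.122)–(6.617,3.000)
cell (6,3): code 0011 → (6.617,3.000)–(6.539,4.000)
cell (6,4): code 0001 → (6.539,4.000)–(6.000,4.741)
total: 22 segments, chained into 1 closed loop(s), length Σ = 18.788231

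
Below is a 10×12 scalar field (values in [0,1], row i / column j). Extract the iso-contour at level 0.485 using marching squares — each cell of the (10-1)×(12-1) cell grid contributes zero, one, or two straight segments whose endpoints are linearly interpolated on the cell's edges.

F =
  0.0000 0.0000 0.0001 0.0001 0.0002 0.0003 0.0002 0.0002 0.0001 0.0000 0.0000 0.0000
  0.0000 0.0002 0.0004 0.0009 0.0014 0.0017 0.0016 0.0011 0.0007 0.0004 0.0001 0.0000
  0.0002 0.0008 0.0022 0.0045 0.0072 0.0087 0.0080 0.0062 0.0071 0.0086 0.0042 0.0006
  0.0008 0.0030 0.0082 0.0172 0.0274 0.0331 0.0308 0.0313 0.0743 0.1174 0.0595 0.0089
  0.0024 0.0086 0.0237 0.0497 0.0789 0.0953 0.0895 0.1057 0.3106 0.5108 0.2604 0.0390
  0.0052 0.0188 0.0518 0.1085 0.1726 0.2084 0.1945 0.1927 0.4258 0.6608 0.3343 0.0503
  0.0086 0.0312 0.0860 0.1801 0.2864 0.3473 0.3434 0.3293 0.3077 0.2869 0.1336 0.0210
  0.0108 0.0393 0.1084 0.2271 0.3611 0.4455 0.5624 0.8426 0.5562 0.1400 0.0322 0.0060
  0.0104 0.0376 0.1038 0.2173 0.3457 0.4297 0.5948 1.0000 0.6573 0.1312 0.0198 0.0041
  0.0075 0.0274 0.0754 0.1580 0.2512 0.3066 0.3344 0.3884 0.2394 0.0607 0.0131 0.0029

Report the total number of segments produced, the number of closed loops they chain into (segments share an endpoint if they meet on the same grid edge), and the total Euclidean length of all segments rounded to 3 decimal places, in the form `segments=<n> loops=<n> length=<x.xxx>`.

segments=16 loops=2 length=12.854

cell (3,8): code 0100 → (3.934,9.000)–(4.000,8.871)
cell (3,9): code 1000 → (4.000,9.103)–(3.934,9.000)
cell (4,8): code 0110 → (4.000,8.871)–(5.000,8.252)
cell (4,9): code 1001 → (5.000,9.538)–(4.000,9.103)
cell (5,8): code 0010 → (5.000,8.252)–(5.470,9.000)
cell (5,9): code 0001 → (5.470,9.000)–(5.000,9.538)
cell (6,5): code 0100 → (6.647,6.000)–(7.000,5.338)
cell (6,6): code 1100 → (6.303,7.000)–(6.647,6.000)
cell (6,7): code 1100 → (6.713,8.000)–(6.303,7.000)
cell (6,8): code 1000 → (7.000,8.171)–(6.713,8.000)
cell (7,5): code 0110 → (7.000,5.338)–(8.000,5.335)
cell (7,8): code 1001 → (8.000,8.328)–(7.000,8.171)
cell (8,5): code 0010 → (8.000,5.335)–(8.422,6.000)
cell (8,6): code 0011 → (8.422,6.000)–(8.842,7.000)
cell (8,7): code 0011 → (8.842,7.000)–(8.412,8.000)
cell (8,8): code 0001 → (8.412,8.000)–(8.000,8.328)
total: 16 segments, chained into 2 closed loop(s), length Σ = 12.853726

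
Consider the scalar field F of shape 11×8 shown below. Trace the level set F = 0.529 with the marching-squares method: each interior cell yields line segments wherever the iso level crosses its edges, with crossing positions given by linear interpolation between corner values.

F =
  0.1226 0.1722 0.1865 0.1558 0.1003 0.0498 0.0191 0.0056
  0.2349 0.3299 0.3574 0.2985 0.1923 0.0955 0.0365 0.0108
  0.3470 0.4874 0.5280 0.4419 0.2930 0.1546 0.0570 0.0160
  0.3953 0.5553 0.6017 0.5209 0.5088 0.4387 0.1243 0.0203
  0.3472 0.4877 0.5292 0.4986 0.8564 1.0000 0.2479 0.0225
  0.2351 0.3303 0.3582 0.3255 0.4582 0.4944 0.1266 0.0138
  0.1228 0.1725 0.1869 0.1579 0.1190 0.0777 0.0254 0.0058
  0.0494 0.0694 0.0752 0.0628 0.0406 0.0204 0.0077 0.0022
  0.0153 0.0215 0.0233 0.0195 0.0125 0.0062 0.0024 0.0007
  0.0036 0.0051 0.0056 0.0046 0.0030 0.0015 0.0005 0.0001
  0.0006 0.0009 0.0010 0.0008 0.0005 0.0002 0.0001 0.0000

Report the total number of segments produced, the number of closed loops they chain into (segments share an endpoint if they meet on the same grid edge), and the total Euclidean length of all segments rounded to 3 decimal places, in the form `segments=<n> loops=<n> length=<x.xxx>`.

segments=14 loops=2 length=12.588

cell (2,0): code 0100 → (2.613,1.000)–(3.000,0.836)
cell (2,1): code 1100 → (2.014,2.000)–(2.613,1.000)
cell (2,2): code 1000 → (3.000,2.900)–(2.014,2.000)
cell (3,0): code 0010 → (3.000,0.836)–(3.389,1.000)
cell (3,1): code 0111 → (3.389,1.000)–(4.000,1.995)
cell (3,2): code 1001 → (4.000,2.007)–(3.000,2.900)
cell (3,3): code 0100 → (3.058,4.000)–(4.000,3.085)
cell (3,4): code 1100 → (3.161,5.000)–(3.058,4.000)
cell (3,5): code 1000 → (4.000,5.626)–(3.161,5.000)
cell (4,1): code 0010 → (4.000,1.995)–(4.001,2.000)
cell (4,2): code 0001 → (4.001,2.000)–(4.000,2.007)
cell (4,3): code 0010 → (4.000,3.085)–(4.822,4.000)
cell (4,4): code 0011 → (4.822,4.000)–(4.932,5.000)
cell (4,5): code 0001 → (4.932,5.000)–(4.000,5.626)
total: 14 segments, chained into 2 closed loop(s), length Σ = 12.588293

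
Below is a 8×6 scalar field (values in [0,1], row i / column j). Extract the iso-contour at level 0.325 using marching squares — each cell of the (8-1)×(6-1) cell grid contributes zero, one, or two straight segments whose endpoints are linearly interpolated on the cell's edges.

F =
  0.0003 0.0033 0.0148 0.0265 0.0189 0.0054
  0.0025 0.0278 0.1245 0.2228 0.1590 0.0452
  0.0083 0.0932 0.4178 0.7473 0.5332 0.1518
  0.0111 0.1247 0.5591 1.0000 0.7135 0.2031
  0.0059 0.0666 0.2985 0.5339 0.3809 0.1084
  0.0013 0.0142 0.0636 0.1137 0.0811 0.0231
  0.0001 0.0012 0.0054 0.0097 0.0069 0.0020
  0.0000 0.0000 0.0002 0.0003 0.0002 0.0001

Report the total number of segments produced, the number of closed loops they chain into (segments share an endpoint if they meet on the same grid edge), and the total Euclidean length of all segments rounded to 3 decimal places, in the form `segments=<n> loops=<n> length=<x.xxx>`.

cell (1,1): code 0100 → (1.684,2.000)–(2.000,1.714)
cell (1,2): code 1100 → (1.195,3.000)–(1.684,2.000)
cell (1,3): code 1100 → (1.444,4.000)–(1.195,3.000)
cell (1,4): code 1000 → (2.000,4.546)–(1.444,4.000)
cell (2,1): code 0110 → (2.000,1.714)–(3.000,1.461)
cell (2,4): code 1001 → (3.000,4.761)–(2.000,4.546)
cell (3,1): code 0010 → (3.000,1.461)–(3.898,2.000)
cell (3,2): code 0111 → (3.898,2.000)–(4.000,2.113)
cell (3,4): code 1001 → (4.000,4.205)–(3.000,4.761)
cell (4,2): code 0010 → (4.000,2.113)–(4.497,3.000)
cell (4,3): code 0011 → (4.497,3.000)–(4.186,4.000)
cell (4,4): code 0001 → (4.186,4.000)–(4.000,4.205)
total: 12 segments, chained into 1 closed loop(s), length Σ = 10.088842

segments=12 loops=1 length=10.089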